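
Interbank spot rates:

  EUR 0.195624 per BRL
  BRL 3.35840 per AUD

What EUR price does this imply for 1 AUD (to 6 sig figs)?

1 AUD × 3.35840 = 3.3584 BRL
3.3584 BRL × 0.195624 = 0.656984 EUR

AUD/EUR = 0.656984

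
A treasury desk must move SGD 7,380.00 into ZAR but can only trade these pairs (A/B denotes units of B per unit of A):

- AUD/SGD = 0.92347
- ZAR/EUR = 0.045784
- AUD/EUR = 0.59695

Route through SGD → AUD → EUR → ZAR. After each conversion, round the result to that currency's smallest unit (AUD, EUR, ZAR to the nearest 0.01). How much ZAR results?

ZAR 104,197.75

SGD 7,380.00 ÷ 0.92347 = AUD 7,991.60
AUD 7,991.60 × 0.59695 = EUR 4,770.59
EUR 4,770.59 ÷ 0.045784 = ZAR 104,197.75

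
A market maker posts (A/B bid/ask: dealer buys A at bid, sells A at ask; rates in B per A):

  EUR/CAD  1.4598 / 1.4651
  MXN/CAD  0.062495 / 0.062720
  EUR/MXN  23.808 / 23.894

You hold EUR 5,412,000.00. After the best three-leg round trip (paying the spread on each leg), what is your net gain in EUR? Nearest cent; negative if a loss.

Net profit: EUR 84,151.63

Best loop EUR → MXN → CAD → EUR:
EUR 5,412,000.00 × 23.808 (sell EUR at bid) = MXN 128,848,896.00
MXN 128,848,896.00 × 0.062495 (sell MXN at bid) = CAD 8,052,411.76
CAD 8,052,411.76 ÷ 1.4651 (buy EUR at ask) = EUR 5,496,151.63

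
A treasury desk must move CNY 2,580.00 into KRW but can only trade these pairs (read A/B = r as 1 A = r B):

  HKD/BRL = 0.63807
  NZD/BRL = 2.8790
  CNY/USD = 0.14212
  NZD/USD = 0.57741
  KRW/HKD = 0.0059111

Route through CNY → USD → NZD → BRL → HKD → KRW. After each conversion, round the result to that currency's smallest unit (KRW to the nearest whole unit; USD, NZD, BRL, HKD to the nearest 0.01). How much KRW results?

CNY 2,580.00 × 0.14212 = USD 366.67
USD 366.67 ÷ 0.57741 = NZD 635.03
NZD 635.03 × 2.8790 = BRL 1,828.25
BRL 1,828.25 ÷ 0.63807 = HKD 2,865.28
HKD 2,865.28 ÷ 0.0059111 = KRW 484,729

KRW 484,729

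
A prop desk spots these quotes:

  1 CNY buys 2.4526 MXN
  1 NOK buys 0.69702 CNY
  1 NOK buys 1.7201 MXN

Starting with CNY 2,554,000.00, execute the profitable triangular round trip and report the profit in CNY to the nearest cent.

Profit: CNY 15,819.53

Profitable loop is CNY → NOK → MXN → CNY:
CNY 2,554,000.00 ÷ 0.69702 = NOK 3,664,170.33
NOK 3,664,170.33 × 1.7201 = MXN 6,302,739.38
MXN 6,302,739.38 ÷ 2.4526 = CNY 2,569,819.53
Profit = CNY 2,569,819.53 − CNY 2,554,000.00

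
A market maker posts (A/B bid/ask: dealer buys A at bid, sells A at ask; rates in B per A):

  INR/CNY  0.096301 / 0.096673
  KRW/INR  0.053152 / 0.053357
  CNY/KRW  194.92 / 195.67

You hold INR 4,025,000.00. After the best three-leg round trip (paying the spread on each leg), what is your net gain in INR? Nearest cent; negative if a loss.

Best loop INR → CNY → KRW → INR:
INR 4,025,000.00 × 0.096301 (sell INR at bid) = CNY 387,611.52
CNY 387,611.52 × 194.92 (sell CNY at bid) = KRW 75,553,238
KRW 75,553,238 × 0.053152 (sell KRW at bid) = INR 4,015,805.73

Net result: INR -9,194.27 (no profitable arbitrage after spreads)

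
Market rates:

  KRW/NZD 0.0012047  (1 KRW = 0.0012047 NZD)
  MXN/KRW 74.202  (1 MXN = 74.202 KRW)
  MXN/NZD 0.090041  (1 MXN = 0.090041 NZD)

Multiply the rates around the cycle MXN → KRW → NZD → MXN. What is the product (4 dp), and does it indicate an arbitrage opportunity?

0.9928 (arbitrage exists)

Around MXN → KRW → NZD → MXN: 1 × 74.202 × 0.0012047 ÷ 0.090041 = 0.992783
Product < 1; profitable direction is MXN → NZD → KRW → MXN.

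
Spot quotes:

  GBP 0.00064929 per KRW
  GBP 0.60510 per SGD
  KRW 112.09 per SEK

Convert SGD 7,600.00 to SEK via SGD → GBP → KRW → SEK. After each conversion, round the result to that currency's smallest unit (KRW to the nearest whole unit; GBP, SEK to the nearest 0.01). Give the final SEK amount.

SEK 63,188.08

SGD 7,600.00 × 0.60510 = GBP 4,598.76
GBP 4,598.76 ÷ 0.00064929 = KRW 7,082,752
KRW 7,082,752 ÷ 112.09 = SEK 63,188.08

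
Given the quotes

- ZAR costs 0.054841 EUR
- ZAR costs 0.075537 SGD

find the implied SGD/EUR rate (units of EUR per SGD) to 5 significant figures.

SGD/EUR = 0.72602

1 SGD ÷ 0.075537 = 13.2385 ZAR
13.2385 ZAR × 0.054841 = 0.726015 EUR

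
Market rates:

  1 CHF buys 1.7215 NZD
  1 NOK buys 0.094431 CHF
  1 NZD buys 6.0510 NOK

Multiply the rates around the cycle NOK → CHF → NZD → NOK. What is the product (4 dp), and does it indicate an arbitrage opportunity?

0.9837 (arbitrage exists)

Around NOK → CHF → NZD → NOK: 1 × 0.094431 × 1.7215 × 6.0510 = 0.983669
Product < 1; profitable direction is NOK → NZD → CHF → NOK.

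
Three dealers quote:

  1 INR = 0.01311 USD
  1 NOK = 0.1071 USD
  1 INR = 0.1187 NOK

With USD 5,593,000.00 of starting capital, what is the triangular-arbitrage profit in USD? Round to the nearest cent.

Profit: USD 174,761.86

Profitable loop is USD → NOK → INR → USD:
USD 5,593,000.00 ÷ 0.1071 = NOK 52,222,222.22
NOK 52,222,222.22 ÷ 0.1187 = INR 439,951,324.53
INR 439,951,324.53 × 0.01311 = USD 5,767,761.86
Profit = USD 5,767,761.86 − USD 5,593,000.00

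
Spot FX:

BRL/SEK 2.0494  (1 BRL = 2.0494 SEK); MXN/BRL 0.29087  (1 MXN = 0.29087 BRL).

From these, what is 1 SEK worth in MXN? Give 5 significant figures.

1 SEK ÷ 2.0494 = 0.487948 BRL
0.487948 BRL ÷ 0.29087 = 1.67755 MXN

SEK/MXN = 1.6775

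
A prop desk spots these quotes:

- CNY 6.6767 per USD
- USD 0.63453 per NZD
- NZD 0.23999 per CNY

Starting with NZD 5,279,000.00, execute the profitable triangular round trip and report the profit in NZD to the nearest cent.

Profitable loop is NZD → USD → CNY → NZD:
NZD 5,279,000.00 × 0.63453 = USD 3,349,683.87
USD 3,349,683.87 × 6.6767 = CNY 22,364,834.29
CNY 22,364,834.29 × 0.23999 = NZD 5,367,336.58
Profit = NZD 5,367,336.58 − NZD 5,279,000.00

Profit: NZD 88,336.58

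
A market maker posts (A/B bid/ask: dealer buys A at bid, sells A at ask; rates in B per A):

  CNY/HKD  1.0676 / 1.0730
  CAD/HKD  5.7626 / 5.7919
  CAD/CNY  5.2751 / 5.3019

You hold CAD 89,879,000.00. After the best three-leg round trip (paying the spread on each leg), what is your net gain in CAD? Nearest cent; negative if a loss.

Best loop CAD → HKD → CNY → CAD:
CAD 89,879,000.00 × 5.7626 (sell CAD at bid) = HKD 517,936,725.40
HKD 517,936,725.40 ÷ 1.0730 (buy CNY at ask) = CNY 482,699,650.89
CNY 482,699,650.89 ÷ 5.3019 (buy CAD at ask) = CAD 91,042,767.85

Net profit: CAD 1,163,767.85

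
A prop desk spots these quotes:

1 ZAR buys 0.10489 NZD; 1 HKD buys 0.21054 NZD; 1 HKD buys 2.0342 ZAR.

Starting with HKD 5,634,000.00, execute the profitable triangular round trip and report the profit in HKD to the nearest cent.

Profit: HKD 75,656.21

Profitable loop is HKD → ZAR → NZD → HKD:
HKD 5,634,000.00 × 2.0342 = ZAR 11,460,682.80
ZAR 11,460,682.80 × 0.10489 = NZD 1,202,111.02
NZD 1,202,111.02 ÷ 0.21054 = HKD 5,709,656.21
Profit = HKD 5,709,656.21 − HKD 5,634,000.00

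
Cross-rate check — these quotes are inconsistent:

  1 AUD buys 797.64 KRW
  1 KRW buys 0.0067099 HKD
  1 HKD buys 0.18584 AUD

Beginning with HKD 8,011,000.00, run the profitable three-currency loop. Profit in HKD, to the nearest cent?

Profitable loop is HKD → KRW → AUD → HKD:
HKD 8,011,000.00 ÷ 0.0067099 = KRW 1,193,907,510
KRW 1,193,907,510 ÷ 797.64 = AUD 1,496,799.95
AUD 1,496,799.95 ÷ 0.18584 = HKD 8,054,239.92
Profit = HKD 8,054,239.92 − HKD 8,011,000.00

Profit: HKD 43,239.92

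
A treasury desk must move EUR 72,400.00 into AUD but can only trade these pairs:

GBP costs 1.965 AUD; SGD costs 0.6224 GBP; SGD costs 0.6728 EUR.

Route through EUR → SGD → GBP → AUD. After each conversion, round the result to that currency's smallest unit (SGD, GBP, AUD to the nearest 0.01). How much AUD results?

AUD 131,608.74

EUR 72,400.00 ÷ 0.6728 = SGD 107,609.99
SGD 107,609.99 × 0.6224 = GBP 66,976.46
GBP 66,976.46 × 1.965 = AUD 131,608.74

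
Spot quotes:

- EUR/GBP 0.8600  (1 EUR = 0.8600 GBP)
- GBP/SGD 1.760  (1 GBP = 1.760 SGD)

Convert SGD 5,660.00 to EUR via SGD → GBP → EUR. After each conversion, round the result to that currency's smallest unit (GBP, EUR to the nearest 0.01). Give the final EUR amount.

EUR 3,739.43

SGD 5,660.00 ÷ 1.760 = GBP 3,215.91
GBP 3,215.91 ÷ 0.8600 = EUR 3,739.43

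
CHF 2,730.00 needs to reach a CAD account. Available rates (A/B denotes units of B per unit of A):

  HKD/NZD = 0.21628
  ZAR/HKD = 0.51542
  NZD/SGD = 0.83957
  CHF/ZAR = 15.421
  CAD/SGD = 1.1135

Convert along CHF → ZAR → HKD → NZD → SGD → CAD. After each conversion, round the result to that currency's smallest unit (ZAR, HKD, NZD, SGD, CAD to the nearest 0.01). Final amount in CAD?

CHF 2,730.00 × 15.421 = ZAR 42,099.33
ZAR 42,099.33 × 0.51542 = HKD 21,698.84
HKD 21,698.84 × 0.21628 = NZD 4,693.03
NZD 4,693.03 × 0.83957 = SGD 3,940.13
SGD 3,940.13 ÷ 1.1135 = CAD 3,538.51

CAD 3,538.51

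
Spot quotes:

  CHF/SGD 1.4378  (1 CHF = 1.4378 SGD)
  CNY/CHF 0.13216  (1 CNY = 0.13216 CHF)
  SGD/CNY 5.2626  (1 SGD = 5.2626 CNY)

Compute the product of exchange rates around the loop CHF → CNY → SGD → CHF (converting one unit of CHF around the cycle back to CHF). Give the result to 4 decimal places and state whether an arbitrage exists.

Around CHF → CNY → SGD → CHF: 1 ÷ 0.13216 ÷ 5.2626 ÷ 1.4378 = 1.000003
Product ≈ 1 (deviation 0.000%, within rounding noise).

1.0000 (no arbitrage)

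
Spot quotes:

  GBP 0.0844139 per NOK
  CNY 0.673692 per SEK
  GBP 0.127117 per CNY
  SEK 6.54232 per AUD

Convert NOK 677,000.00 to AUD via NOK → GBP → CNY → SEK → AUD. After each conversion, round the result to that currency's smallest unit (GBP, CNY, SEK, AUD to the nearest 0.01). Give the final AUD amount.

NOK 677,000.00 × 0.0844139 = GBP 57,148.21
GBP 57,148.21 ÷ 0.127117 = CNY 449,571.73
CNY 449,571.73 ÷ 0.673692 = SEK 667,325.32
SEK 667,325.32 ÷ 6.54232 = AUD 102,001.33

AUD 102,001.33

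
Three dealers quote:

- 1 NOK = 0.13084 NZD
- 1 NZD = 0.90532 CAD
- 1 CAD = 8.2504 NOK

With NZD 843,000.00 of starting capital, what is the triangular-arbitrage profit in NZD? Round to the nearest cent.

Profitable loop is NZD → NOK → CAD → NZD:
NZD 843,000.00 ÷ 0.13084 = NOK 6,442,983.80
NOK 6,442,983.80 ÷ 8.2504 = CAD 780,929.87
CAD 780,929.87 ÷ 0.90532 = NZD 862,600.93
Profit = NZD 862,600.93 − NZD 843,000.00

Profit: NZD 19,600.93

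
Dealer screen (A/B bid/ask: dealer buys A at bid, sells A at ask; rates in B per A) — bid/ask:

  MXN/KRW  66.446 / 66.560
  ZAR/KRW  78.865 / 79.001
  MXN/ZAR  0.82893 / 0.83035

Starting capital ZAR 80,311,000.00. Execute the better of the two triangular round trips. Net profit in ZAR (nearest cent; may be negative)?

Best loop ZAR → MXN → KRW → ZAR:
ZAR 80,311,000.00 ÷ 0.83035 (buy MXN at ask) = MXN 96,719,455.65
MXN 96,719,455.65 × 66.446 (sell MXN at bid) = KRW 6,426,620,950
KRW 6,426,620,950 ÷ 79.001 (buy ZAR at ask) = ZAR 81,348,602.55

Net profit: ZAR 1,037,602.55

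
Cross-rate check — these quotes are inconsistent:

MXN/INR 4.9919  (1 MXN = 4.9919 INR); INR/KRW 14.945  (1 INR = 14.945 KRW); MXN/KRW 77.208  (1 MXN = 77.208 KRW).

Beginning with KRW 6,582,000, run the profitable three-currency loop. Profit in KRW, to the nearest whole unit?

Profit: KRW 229,745

Profitable loop is KRW → INR → MXN → KRW:
KRW 6,582,000 ÷ 14.945 = INR 440,414.85
INR 440,414.85 ÷ 4.9919 = MXN 88,225.90
MXN 88,225.90 × 77.208 = KRW 6,811,745
Profit = KRW 6,811,745 − KRW 6,582,000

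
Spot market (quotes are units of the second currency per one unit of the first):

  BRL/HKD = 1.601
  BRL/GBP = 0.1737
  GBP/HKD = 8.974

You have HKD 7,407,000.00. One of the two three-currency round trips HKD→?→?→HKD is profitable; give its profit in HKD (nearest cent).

Profitable loop is HKD → GBP → BRL → HKD:
HKD 7,407,000.00 ÷ 8.974 = GBP 825,384.44
GBP 825,384.44 ÷ 0.1737 = BRL 4,751,781.49
BRL 4,751,781.49 × 1.601 = HKD 7,607,602.16
Profit = HKD 7,607,602.16 − HKD 7,407,000.00

Profit: HKD 200,602.16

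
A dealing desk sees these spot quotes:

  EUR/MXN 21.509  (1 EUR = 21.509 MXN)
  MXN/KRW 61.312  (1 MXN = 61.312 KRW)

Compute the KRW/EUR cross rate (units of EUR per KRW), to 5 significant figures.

1 KRW ÷ 61.312 = 0.01631 MXN
0.01631 MXN ÷ 21.509 = 0.000758288 EUR

KRW/EUR = 0.00075829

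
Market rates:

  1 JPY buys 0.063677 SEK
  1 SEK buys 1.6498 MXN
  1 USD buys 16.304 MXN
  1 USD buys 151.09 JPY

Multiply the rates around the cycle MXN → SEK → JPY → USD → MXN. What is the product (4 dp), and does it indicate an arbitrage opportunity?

Around MXN → SEK → JPY → USD → MXN: 1 ÷ 1.6498 ÷ 0.063677 ÷ 151.09 × 16.304 = 1.027175
Product > 1; profitable direction is MXN → SEK → JPY → USD → MXN.

1.0272 (arbitrage exists)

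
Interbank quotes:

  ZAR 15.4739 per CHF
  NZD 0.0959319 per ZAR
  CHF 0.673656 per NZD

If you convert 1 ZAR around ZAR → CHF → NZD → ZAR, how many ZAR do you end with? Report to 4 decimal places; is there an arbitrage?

1.0000 (no arbitrage)

Around ZAR → CHF → NZD → ZAR: 1 ÷ 15.4739 ÷ 0.673656 ÷ 0.0959319 = 0.999998
Product ≈ 1 (deviation 0.000%, within rounding noise).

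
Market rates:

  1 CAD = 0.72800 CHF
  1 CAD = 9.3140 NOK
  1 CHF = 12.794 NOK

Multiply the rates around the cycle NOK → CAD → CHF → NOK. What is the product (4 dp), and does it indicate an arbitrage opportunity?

1.0000 (no arbitrage)

Around NOK → CAD → CHF → NOK: 1 ÷ 9.3140 × 0.72800 × 12.794 = 1.000003
Product ≈ 1 (deviation 0.000%, within rounding noise).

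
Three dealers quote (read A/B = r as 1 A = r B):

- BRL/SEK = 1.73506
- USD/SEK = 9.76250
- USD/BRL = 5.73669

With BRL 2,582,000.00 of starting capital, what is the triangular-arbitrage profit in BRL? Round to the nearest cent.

Profitable loop is BRL → SEK → USD → BRL:
BRL 2,582,000.00 × 1.73506 = SEK 4,479,924.92
SEK 4,479,924.92 ÷ 9.76250 = USD 458,891.16
USD 458,891.16 × 5.73669 = BRL 2,632,516.31
Profit = BRL 2,632,516.31 − BRL 2,582,000.00

Profit: BRL 50,516.31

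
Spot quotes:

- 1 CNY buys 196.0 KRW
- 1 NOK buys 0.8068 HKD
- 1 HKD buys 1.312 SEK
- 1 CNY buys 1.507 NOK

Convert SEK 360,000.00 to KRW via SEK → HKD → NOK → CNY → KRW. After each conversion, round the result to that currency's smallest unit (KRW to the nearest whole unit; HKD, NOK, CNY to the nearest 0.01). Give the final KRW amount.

SEK 360,000.00 ÷ 1.312 = HKD 274,390.24
HKD 274,390.24 ÷ 0.8068 = NOK 340,096.98
NOK 340,096.98 ÷ 1.507 = CNY 225,678.16
CNY 225,678.16 × 196.0 = KRW 44,232,919

KRW 44,232,919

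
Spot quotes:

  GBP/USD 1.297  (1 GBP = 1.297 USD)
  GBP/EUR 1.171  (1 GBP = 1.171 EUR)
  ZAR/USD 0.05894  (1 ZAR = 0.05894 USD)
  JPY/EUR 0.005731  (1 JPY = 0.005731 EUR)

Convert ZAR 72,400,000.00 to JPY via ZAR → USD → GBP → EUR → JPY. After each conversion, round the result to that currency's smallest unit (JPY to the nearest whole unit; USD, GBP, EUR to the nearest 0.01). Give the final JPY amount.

ZAR 72,400,000.00 × 0.05894 = USD 4,267,256.00
USD 4,267,256.00 ÷ 1.297 = GBP 3,290,097.15
GBP 3,290,097.15 × 1.171 = EUR 3,852,703.76
EUR 3,852,703.76 ÷ 0.005731 = JPY 672,256,807

JPY 672,256,807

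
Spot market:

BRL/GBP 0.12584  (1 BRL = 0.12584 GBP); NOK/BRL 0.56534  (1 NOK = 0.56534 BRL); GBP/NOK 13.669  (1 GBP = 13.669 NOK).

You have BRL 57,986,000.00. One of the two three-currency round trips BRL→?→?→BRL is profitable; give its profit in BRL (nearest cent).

Profitable loop is BRL → NOK → GBP → BRL:
BRL 57,986,000.00 ÷ 0.56534 = NOK 102,568,365.94
NOK 102,568,365.94 ÷ 13.669 = GBP 7,503,721.26
GBP 7,503,721.26 ÷ 0.12584 = BRL 59,629,062.80
Profit = BRL 59,629,062.80 − BRL 57,986,000.00

Profit: BRL 1,643,062.80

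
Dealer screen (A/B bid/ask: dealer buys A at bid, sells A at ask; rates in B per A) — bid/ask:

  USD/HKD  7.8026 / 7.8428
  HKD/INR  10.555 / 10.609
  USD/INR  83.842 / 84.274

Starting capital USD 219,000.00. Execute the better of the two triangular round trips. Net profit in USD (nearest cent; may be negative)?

Net profit: USD 1,678.57

Best loop USD → INR → HKD → USD:
USD 219,000.00 × 83.842 (sell USD at bid) = INR 18,361,398.00
INR 18,361,398.00 ÷ 10.609 (buy HKD at ask) = HKD 1,730,737.86
HKD 1,730,737.86 ÷ 7.8428 (buy USD at ask) = USD 220,678.57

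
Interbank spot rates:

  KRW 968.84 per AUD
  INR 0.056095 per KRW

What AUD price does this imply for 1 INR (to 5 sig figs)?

1 INR ÷ 0.056095 = 17.8269 KRW
17.8269 KRW ÷ 968.84 = 0.0184003 AUD

INR/AUD = 0.018400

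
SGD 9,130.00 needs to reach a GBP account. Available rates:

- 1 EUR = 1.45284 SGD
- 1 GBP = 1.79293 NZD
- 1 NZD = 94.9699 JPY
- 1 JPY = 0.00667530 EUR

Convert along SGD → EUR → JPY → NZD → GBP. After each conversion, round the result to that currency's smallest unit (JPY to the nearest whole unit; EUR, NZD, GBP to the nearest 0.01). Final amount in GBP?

GBP 5,528.82

SGD 9,130.00 ÷ 1.45284 = EUR 6,284.24
EUR 6,284.24 ÷ 0.00667530 = JPY 941,417
JPY 941,417 ÷ 94.9699 = NZD 9,912.79
NZD 9,912.79 ÷ 1.79293 = GBP 5,528.82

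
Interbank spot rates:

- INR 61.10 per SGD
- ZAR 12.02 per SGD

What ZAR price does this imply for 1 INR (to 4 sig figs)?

INR/ZAR = 0.1967

1 INR ÷ 61.10 = 0.0163666 SGD
0.0163666 SGD × 12.02 = 0.196727 ZAR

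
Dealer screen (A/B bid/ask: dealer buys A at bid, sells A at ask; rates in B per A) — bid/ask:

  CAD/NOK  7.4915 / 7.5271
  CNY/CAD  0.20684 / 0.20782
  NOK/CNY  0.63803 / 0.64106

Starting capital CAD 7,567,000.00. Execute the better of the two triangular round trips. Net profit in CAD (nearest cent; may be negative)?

Best loop CAD → CNY → NOK → CAD:
CAD 7,567,000.00 ÷ 0.20782 (buy CNY at ask) = CNY 36,411,317.49
CNY 36,411,317.49 ÷ 0.64106 (buy NOK at ask) = NOK 56,798,610.87
NOK 56,798,610.87 ÷ 7.5271 (buy CAD at ask) = CAD 7,545,882.33

Net result: CAD -21,117.67 (no profitable arbitrage after spreads)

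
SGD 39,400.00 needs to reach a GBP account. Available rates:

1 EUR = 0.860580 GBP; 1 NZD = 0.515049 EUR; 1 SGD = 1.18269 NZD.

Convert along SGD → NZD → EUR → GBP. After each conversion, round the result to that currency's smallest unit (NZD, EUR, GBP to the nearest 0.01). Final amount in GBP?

GBP 20,654.14

SGD 39,400.00 × 1.18269 = NZD 46,597.99
NZD 46,597.99 × 0.515049 = EUR 24,000.25
EUR 24,000.25 × 0.860580 = GBP 20,654.14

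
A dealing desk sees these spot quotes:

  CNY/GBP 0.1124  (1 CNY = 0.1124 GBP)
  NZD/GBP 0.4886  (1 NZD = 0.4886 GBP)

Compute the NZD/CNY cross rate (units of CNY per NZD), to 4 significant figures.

1 NZD × 0.4886 = 0.4886 GBP
0.4886 GBP ÷ 0.1124 = 4.34698 CNY

NZD/CNY = 4.347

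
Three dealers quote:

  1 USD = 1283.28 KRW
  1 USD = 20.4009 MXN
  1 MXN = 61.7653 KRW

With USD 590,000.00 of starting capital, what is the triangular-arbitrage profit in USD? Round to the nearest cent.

Profit: USD 10,868.66

Profitable loop is USD → KRW → MXN → USD:
USD 590,000.00 × 1283.28 = KRW 757,135,200
KRW 757,135,200 ÷ 61.7653 = MXN 12,258,261.52
MXN 12,258,261.52 ÷ 20.4009 = USD 600,868.66
Profit = USD 600,868.66 − USD 590,000.00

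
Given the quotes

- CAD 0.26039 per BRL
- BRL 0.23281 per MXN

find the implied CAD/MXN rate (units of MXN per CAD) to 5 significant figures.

1 CAD ÷ 0.26039 = 3.84039 BRL
3.84039 BRL ÷ 0.23281 = 16.4958 MXN

CAD/MXN = 16.496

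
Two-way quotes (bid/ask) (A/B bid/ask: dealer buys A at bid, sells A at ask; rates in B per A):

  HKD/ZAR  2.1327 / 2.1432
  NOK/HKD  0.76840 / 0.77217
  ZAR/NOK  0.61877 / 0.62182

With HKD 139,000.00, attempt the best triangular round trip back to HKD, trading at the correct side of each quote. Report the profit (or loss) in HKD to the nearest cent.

Best loop HKD → ZAR → NOK → HKD:
HKD 139,000.00 × 2.1327 (sell HKD at bid) = ZAR 296,445.30
ZAR 296,445.30 × 0.61877 (sell ZAR at bid) = NOK 183,431.46
NOK 183,431.46 × 0.76840 (sell NOK at bid) = HKD 140,948.73

Net profit: HKD 1,948.73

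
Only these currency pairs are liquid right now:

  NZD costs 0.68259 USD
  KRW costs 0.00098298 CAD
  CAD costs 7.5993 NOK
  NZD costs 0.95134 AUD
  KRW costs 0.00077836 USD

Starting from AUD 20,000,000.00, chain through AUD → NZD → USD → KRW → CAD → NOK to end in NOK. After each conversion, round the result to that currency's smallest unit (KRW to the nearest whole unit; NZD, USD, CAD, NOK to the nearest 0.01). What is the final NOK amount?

AUD 20,000,000.00 ÷ 0.95134 = NZD 21,022,978.12
NZD 21,022,978.12 × 0.68259 = USD 14,350,074.63
USD 14,350,074.63 ÷ 0.00077836 = KRW 18,436,295,069
KRW 18,436,295,069 × 0.00098298 = CAD 18,122,509.33
CAD 18,122,509.33 × 7.5993 = NOK 137,718,385.15

NOK 137,718,385.15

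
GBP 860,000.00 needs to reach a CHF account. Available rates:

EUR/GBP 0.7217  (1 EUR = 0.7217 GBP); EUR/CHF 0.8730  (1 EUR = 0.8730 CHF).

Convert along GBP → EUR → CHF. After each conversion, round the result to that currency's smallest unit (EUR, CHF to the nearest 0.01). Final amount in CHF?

GBP 860,000.00 ÷ 0.7217 = EUR 1,191,630.87
EUR 1,191,630.87 × 0.8730 = CHF 1,040,293.75

CHF 1,040,293.75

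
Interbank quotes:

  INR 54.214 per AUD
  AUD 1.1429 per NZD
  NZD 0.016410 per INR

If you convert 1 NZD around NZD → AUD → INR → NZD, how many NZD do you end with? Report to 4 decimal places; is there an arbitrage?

1.0168 (arbitrage exists)

Around NZD → AUD → INR → NZD: 1 × 1.1429 × 54.214 × 0.016410 = 1.016783
Product > 1; profitable direction is NZD → AUD → INR → NZD.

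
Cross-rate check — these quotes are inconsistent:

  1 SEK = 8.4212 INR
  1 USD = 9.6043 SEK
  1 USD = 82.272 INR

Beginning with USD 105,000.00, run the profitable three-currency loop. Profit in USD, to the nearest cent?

Profitable loop is USD → INR → SEK → USD:
USD 105,000.00 × 82.272 = INR 8,638,560.00
INR 8,638,560.00 ÷ 8.4212 = SEK 1,025,811.05
SEK 1,025,811.05 ÷ 9.6043 = USD 106,807.48
Profit = USD 106,807.48 − USD 105,000.00

Profit: USD 1,807.48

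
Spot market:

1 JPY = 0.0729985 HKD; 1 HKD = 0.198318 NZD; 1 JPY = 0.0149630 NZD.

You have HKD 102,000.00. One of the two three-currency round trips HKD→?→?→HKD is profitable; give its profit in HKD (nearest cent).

Profitable loop is HKD → JPY → NZD → HKD:
HKD 102,000.00 ÷ 0.0729985 = JPY 1,397,289
JPY 1,397,289 × 0.0149630 = NZD 20,907.64
NZD 20,907.64 ÷ 0.198318 = HKD 105,424.80
Profit = HKD 105,424.80 − HKD 102,000.00

Profit: HKD 3,424.80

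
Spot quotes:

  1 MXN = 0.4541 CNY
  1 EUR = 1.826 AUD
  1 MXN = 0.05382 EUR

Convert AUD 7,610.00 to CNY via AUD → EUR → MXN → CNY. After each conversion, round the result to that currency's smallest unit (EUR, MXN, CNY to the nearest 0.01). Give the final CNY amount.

AUD 7,610.00 ÷ 1.826 = EUR 4,167.58
EUR 4,167.58 ÷ 0.05382 = MXN 77,435.53
MXN 77,435.53 × 0.4541 = CNY 35,163.47

CNY 35,163.47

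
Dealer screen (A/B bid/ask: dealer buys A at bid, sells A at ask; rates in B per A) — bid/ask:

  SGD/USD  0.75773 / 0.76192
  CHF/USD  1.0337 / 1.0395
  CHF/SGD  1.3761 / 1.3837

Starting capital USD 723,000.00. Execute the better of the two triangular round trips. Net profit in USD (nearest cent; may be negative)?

Best loop USD → CHF → SGD → USD:
USD 723,000.00 ÷ 1.0395 (buy CHF at ask) = CHF 695,526.70
CHF 695,526.70 × 1.3761 (sell CHF at bid) = SGD 957,114.29
SGD 957,114.29 × 0.75773 (sell SGD at bid) = USD 725,234.21

Net profit: USD 2,234.21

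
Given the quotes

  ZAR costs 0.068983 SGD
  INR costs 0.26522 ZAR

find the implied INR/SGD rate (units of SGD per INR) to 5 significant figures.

1 INR × 0.26522 = 0.26522 ZAR
0.26522 ZAR × 0.068983 = 0.0182957 SGD

INR/SGD = 0.018296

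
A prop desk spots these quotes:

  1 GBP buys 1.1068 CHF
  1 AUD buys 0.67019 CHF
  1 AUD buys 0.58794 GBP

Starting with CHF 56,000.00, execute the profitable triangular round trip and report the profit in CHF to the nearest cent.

Profitable loop is CHF → GBP → AUD → CHF:
CHF 56,000.00 ÷ 1.1068 = GBP 50,596.31
GBP 50,596.31 ÷ 0.58794 = AUD 86,056.93
AUD 86,056.93 × 0.67019 = CHF 57,674.50
Profit = CHF 57,674.50 − CHF 56,000.00

Profit: CHF 1,674.50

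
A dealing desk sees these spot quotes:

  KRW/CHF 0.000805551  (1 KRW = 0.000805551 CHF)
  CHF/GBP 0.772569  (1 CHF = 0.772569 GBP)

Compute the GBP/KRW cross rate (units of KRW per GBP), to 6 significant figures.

1 GBP ÷ 0.772569 = 1.29438 CHF
1.29438 CHF ÷ 0.000805551 = 1606.83 KRW

GBP/KRW = 1606.83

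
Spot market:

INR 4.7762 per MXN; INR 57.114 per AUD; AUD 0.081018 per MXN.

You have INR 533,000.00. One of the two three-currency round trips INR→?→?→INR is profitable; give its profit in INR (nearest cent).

Profitable loop is INR → AUD → MXN → INR:
INR 533,000.00 ÷ 57.114 = AUD 9,332.21
AUD 9,332.21 ÷ 0.081018 = MXN 115,186.91
MXN 115,186.91 × 4.7762 = INR 550,155.70
Profit = INR 550,155.70 − INR 533,000.00

Profit: INR 17,155.70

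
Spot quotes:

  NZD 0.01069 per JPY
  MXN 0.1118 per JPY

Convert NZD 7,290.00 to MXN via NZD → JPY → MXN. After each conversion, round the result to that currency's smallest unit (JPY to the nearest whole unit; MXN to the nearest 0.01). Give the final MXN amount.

NZD 7,290.00 ÷ 0.01069 = JPY 681,946
JPY 681,946 × 0.1118 = MXN 76,241.56

MXN 76,241.56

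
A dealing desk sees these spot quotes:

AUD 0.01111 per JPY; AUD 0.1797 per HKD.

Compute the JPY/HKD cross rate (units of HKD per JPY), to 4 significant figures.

JPY/HKD = 0.06183

1 JPY × 0.01111 = 0.01111 AUD
0.01111 AUD ÷ 0.1797 = 0.0618253 HKD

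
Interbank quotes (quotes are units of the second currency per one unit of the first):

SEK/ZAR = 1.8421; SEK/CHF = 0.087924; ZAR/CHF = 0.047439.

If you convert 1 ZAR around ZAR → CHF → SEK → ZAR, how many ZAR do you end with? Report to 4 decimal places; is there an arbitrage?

Around ZAR → CHF → SEK → ZAR: 1 × 0.047439 ÷ 0.087924 × 1.8421 = 0.993897
Product < 1; profitable direction is ZAR → SEK → CHF → ZAR.

0.9939 (arbitrage exists)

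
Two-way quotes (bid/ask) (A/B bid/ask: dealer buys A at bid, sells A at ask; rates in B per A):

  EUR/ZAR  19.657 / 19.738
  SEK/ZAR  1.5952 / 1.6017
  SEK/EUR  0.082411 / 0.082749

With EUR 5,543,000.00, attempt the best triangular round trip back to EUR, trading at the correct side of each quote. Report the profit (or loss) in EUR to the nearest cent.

Best loop EUR → ZAR → SEK → EUR:
EUR 5,543,000.00 × 19.657 (sell EUR at bid) = ZAR 108,958,751.00
ZAR 108,958,751.00 ÷ 1.6017 (buy SEK at ask) = SEK 68,026,940.75
SEK 68,026,940.75 × 0.082411 (sell SEK at bid) = EUR 5,606,168.21

Net profit: EUR 63,168.21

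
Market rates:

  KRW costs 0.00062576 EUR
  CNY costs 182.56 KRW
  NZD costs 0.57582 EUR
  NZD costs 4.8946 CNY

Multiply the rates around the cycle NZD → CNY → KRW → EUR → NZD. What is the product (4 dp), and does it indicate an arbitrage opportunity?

Around NZD → CNY → KRW → EUR → NZD: 1 × 4.8946 × 182.56 × 0.00062576 ÷ 0.57582 = 0.971055
Product < 1; profitable direction is NZD → EUR → KRW → CNY → NZD.

0.9711 (arbitrage exists)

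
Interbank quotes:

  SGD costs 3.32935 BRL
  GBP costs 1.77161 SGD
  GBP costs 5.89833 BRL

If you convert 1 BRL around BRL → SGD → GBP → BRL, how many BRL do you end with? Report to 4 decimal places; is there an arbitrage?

Around BRL → SGD → GBP → BRL: 1 ÷ 3.32935 ÷ 1.77161 × 5.89833 = 1.000003
Product ≈ 1 (deviation 0.000%, within rounding noise).

1.0000 (no arbitrage)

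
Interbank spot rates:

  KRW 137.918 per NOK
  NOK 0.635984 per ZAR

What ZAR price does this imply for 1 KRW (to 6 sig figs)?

1 KRW ÷ 137.918 = 0.00725069 NOK
0.00725069 NOK ÷ 0.635984 = 0.0114007 ZAR

KRW/ZAR = 0.0114007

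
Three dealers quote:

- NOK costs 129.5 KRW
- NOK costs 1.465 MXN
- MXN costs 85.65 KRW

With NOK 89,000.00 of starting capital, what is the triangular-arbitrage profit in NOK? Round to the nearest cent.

Profitable loop is NOK → KRW → MXN → NOK:
NOK 89,000.00 × 129.5 = KRW 11,525,500
KRW 11,525,500 ÷ 85.65 = MXN 134,565.09
MXN 134,565.09 ÷ 1.465 = NOK 91,853.30
Profit = NOK 91,853.30 − NOK 89,000.00

Profit: NOK 2,853.30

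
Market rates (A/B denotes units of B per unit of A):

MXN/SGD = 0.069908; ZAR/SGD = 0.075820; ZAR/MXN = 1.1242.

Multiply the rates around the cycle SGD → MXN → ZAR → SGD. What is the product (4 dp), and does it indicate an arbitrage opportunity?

Around SGD → MXN → ZAR → SGD: 1 ÷ 0.069908 ÷ 1.1242 × 0.075820 = 0.964747
Product < 1; profitable direction is SGD → ZAR → MXN → SGD.

0.9647 (arbitrage exists)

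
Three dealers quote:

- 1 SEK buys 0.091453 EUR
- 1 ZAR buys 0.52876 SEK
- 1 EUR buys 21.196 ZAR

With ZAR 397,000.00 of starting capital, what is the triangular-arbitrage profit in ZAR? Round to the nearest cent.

Profit: ZAR 9,912.44

Profitable loop is ZAR → SEK → EUR → ZAR:
ZAR 397,000.00 × 0.52876 = SEK 209,917.72
SEK 209,917.72 × 0.091453 = EUR 19,197.61
EUR 19,197.61 × 21.196 = ZAR 406,912.44
Profit = ZAR 406,912.44 − ZAR 397,000.00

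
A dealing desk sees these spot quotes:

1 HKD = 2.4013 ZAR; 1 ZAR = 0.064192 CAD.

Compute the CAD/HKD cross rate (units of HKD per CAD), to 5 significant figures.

CAD/HKD = 6.4874

1 CAD ÷ 0.064192 = 15.5783 ZAR
15.5783 ZAR ÷ 2.4013 = 6.48743 HKD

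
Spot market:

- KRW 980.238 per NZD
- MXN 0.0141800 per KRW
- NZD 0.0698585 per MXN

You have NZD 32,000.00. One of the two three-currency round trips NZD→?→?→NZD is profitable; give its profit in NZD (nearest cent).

Profitable loop is NZD → MXN → KRW → NZD:
NZD 32,000.00 ÷ 0.0698585 = MXN 458,068.81
MXN 458,068.81 ÷ 0.0141800 = KRW 32,303,865
KRW 32,303,865 ÷ 980.238 = NZD 32,955.12
Profit = NZD 32,955.12 − NZD 32,000.00

Profit: NZD 955.12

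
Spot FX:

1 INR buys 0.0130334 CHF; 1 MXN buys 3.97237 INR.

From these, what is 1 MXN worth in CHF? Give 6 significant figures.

1 MXN × 3.97237 = 3.97237 INR
3.97237 INR × 0.0130334 = 0.0517735 CHF

MXN/CHF = 0.0517735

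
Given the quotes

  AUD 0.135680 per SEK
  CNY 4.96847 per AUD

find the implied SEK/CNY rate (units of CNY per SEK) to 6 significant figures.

SEK/CNY = 0.674122

1 SEK × 0.135680 = 0.13568 AUD
0.13568 AUD × 4.96847 = 0.674122 CNY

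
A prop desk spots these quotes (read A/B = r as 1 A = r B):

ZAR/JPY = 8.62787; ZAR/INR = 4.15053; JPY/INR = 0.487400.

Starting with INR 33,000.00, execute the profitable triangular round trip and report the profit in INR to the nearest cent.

Profitable loop is INR → ZAR → JPY → INR:
INR 33,000.00 ÷ 4.15053 = ZAR 7,950.79
ZAR 7,950.79 × 8.62787 = JPY 68,598
JPY 68,598 × 0.487400 = INR 33,434.86
Profit = INR 33,434.86 − INR 33,000.00

Profit: INR 434.86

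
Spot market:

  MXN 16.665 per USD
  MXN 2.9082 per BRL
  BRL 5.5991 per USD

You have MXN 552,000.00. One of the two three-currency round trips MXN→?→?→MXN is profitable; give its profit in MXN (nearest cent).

Profitable loop is MXN → BRL → USD → MXN:
MXN 552,000.00 ÷ 2.9082 = BRL 189,808.13
BRL 189,808.13 ÷ 5.5991 = USD 33,899.76
USD 33,899.76 × 16.665 = MXN 564,939.45
Profit = MXN 564,939.45 − MXN 552,000.00

Profit: MXN 12,939.45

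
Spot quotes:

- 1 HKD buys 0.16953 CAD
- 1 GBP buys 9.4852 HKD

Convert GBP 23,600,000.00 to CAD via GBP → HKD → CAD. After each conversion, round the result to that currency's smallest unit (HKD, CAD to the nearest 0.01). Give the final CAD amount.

GBP 23,600,000.00 × 9.4852 = HKD 223,850,720.00
HKD 223,850,720.00 × 0.16953 = CAD 37,949,412.56

CAD 37,949,412.56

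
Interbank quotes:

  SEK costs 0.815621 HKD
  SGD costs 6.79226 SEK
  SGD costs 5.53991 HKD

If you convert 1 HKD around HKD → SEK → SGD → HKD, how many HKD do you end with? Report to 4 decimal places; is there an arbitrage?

Around HKD → SEK → SGD → HKD: 1 ÷ 0.815621 ÷ 6.79226 × 5.53991 = 1.000000
Product ≈ 1 (deviation 0.000%, within rounding noise).

1.0000 (no arbitrage)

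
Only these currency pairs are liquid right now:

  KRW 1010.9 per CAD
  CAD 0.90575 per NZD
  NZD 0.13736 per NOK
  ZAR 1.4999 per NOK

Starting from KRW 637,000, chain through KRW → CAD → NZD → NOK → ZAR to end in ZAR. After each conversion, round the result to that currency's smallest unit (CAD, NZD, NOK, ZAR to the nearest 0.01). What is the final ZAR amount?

ZAR 7,596.68

KRW 637,000 ÷ 1010.9 = CAD 630.13
CAD 630.13 ÷ 0.90575 = NZD 695.70
NZD 695.70 ÷ 0.13736 = NOK 5,064.79
NOK 5,064.79 × 1.4999 = ZAR 7,596.68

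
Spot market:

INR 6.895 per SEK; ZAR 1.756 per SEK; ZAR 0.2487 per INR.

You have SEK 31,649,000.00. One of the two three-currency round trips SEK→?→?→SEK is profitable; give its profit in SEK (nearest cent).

Profit: SEK 760,658.00

Profitable loop is SEK → ZAR → INR → SEK:
SEK 31,649,000.00 × 1.756 = ZAR 55,575,644.00
ZAR 55,575,644.00 ÷ 0.2487 = INR 223,464,591.88
INR 223,464,591.88 ÷ 6.895 = SEK 32,409,658.00
Profit = SEK 32,409,658.00 − SEK 31,649,000.00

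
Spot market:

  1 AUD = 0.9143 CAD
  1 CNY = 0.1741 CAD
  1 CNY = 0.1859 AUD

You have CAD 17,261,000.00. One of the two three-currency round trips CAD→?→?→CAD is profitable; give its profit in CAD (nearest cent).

Profit: CAD 419,584.33

Profitable loop is CAD → AUD → CNY → CAD:
CAD 17,261,000.00 ÷ 0.9143 = AUD 18,878,923.77
AUD 18,878,923.77 ÷ 0.1859 = CNY 101,554,189.17
CNY 101,554,189.17 × 0.1741 = CAD 17,680,584.33
Profit = CAD 17,680,584.33 − CAD 17,261,000.00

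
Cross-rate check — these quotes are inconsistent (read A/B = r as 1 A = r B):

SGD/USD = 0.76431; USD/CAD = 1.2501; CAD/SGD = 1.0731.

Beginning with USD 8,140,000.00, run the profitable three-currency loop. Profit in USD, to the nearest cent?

Profit: USD 206,009.92

Profitable loop is USD → CAD → SGD → USD:
USD 8,140,000.00 × 1.2501 = CAD 10,175,814.00
CAD 10,175,814.00 × 1.0731 = SGD 10,919,666.00
SGD 10,919,666.00 × 0.76431 = USD 8,346,009.92
Profit = USD 8,346,009.92 − USD 8,140,000.00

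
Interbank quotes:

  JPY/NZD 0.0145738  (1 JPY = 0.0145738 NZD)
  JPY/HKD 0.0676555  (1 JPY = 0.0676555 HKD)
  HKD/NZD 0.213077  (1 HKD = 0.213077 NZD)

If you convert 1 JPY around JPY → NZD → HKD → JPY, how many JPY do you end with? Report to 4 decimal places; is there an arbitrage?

Around JPY → NZD → HKD → JPY: 1 × 0.0145738 ÷ 0.213077 ÷ 0.0676555 = 1.010958
Product > 1; profitable direction is JPY → NZD → HKD → JPY.

1.0110 (arbitrage exists)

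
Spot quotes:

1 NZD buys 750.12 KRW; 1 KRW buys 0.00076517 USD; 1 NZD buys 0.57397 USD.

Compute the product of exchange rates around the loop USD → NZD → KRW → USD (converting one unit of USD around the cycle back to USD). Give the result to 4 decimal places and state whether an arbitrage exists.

1.0000 (no arbitrage)

Around USD → NZD → KRW → USD: 1 ÷ 0.57397 × 750.12 × 0.00076517 = 0.999999
Product ≈ 1 (deviation 0.000%, within rounding noise).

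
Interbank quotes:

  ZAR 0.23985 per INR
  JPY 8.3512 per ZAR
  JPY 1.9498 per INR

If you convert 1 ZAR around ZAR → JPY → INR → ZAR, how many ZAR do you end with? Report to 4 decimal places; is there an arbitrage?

1.0273 (arbitrage exists)

Around ZAR → JPY → INR → ZAR: 1 × 8.3512 ÷ 1.9498 × 0.23985 = 1.027303
Product > 1; profitable direction is ZAR → JPY → INR → ZAR.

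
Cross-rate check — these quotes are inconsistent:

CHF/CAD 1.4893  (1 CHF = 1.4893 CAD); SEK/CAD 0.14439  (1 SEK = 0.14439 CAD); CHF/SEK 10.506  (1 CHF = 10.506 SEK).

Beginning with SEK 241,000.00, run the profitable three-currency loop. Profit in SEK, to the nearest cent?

Profit: SEK 4,476.19

Profitable loop is SEK → CAD → CHF → SEK:
SEK 241,000.00 × 0.14439 = CAD 34,797.99
CAD 34,797.99 ÷ 1.4893 = CHF 23,365.33
CHF 23,365.33 × 10.506 = SEK 245,476.19
Profit = SEK 245,476.19 − SEK 241,000.00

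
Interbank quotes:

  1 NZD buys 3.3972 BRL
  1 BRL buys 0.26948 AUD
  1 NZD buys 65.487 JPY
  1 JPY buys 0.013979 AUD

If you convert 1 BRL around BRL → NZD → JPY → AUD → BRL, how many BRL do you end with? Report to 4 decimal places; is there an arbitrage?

Around BRL → NZD → JPY → AUD → BRL: 1 ÷ 3.3972 × 65.487 × 0.013979 ÷ 0.26948 = 0.999962
Product ≈ 1 (deviation 0.004%, within rounding noise).

1.0000 (no arbitrage)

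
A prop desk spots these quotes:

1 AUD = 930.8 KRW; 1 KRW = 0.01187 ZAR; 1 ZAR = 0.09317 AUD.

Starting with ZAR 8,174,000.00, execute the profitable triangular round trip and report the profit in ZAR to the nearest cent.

Profitable loop is ZAR → AUD → KRW → ZAR:
ZAR 8,174,000.00 × 0.09317 = AUD 761,571.58
AUD 761,571.58 × 930.8 = KRW 708,870,827
KRW 708,870,827 × 0.01187 = ZAR 8,414,296.71
Profit = ZAR 8,414,296.71 − ZAR 8,174,000.00

Profit: ZAR 240,296.71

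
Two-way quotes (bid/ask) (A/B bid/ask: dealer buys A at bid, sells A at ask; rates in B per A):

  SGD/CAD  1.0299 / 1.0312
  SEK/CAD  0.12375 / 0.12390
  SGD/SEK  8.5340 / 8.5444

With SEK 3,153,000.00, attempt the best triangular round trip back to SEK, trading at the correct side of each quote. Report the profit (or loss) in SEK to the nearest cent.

Net profit: SEK 76,080.80

Best loop SEK → CAD → SGD → SEK:
SEK 3,153,000.00 × 0.12375 (sell SEK at bid) = CAD 390,183.75
CAD 390,183.75 ÷ 1.0312 (buy SGD at ask) = SGD 378,378.35
SGD 378,378.35 × 8.5340 (sell SGD at bid) = SEK 3,229,080.80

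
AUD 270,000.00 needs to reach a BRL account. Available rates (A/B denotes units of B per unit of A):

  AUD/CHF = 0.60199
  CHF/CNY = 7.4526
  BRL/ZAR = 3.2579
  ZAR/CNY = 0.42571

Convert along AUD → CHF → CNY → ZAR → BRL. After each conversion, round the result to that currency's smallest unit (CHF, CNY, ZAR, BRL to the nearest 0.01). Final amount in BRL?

BRL 873,392.08

AUD 270,000.00 × 0.60199 = CHF 162,537.30
CHF 162,537.30 × 7.4526 = CNY 1,211,325.48
CNY 1,211,325.48 ÷ 0.42571 = ZAR 2,845,424.07
ZAR 2,845,424.07 ÷ 3.2579 = BRL 873,392.08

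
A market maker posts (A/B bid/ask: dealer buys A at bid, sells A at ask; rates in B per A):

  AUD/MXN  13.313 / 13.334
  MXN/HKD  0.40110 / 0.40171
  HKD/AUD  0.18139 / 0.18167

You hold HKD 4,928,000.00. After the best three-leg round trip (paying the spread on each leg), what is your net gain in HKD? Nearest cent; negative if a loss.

Net profit: HKD 136,241.28

Best loop HKD → MXN → AUD → HKD:
HKD 4,928,000.00 ÷ 0.40171 (buy MXN at ask) = MXN 12,267,556.20
MXN 12,267,556.20 ÷ 13.334 (buy AUD at ask) = AUD 920,020.71
AUD 920,020.71 ÷ 0.18167 (buy HKD at ask) = HKD 5,064,241.28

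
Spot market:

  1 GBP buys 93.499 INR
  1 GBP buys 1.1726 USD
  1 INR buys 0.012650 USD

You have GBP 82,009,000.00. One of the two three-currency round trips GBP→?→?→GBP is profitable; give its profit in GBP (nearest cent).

Profitable loop is GBP → INR → USD → GBP:
GBP 82,009,000.00 × 93.499 = INR 7,667,759,491.00
INR 7,667,759,491.00 × 0.012650 = USD 96,997,157.56
USD 96,997,157.56 ÷ 1.1726 = GBP 82,719,731.84
Profit = GBP 82,719,731.84 − GBP 82,009,000.00

Profit: GBP 710,731.84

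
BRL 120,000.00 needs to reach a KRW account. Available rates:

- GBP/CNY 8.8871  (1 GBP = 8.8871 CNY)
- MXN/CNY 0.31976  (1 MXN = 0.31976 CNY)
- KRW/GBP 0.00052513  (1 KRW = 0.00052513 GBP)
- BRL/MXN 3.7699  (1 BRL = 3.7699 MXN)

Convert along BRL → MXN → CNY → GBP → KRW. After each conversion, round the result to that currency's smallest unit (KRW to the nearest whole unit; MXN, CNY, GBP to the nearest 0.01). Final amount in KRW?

KRW 30,996,191

BRL 120,000.00 × 3.7699 = MXN 452,388.00
MXN 452,388.00 × 0.31976 = CNY 144,655.59
CNY 144,655.59 ÷ 8.8871 = GBP 16,277.03
GBP 16,277.03 ÷ 0.00052513 = KRW 30,996,191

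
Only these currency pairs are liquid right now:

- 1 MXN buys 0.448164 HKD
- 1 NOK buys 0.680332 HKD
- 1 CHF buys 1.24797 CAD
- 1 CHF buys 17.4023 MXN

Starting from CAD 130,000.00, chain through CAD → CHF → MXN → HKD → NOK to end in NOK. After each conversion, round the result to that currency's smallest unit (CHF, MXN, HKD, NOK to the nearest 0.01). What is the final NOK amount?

CAD 130,000.00 ÷ 1.24797 = CHF 104,169.17
CHF 104,169.17 × 17.4023 = MXN 1,812,783.15
MXN 1,812,783.15 × 0.448164 = HKD 812,424.15
HKD 812,424.15 ÷ 0.680332 = NOK 1,194,158.37

NOK 1,194,158.37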